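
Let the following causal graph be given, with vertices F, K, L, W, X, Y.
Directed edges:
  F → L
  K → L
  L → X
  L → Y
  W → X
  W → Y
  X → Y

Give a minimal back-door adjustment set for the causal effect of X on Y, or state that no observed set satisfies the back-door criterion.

desc(X)\{X}={Y}; candidates ⊆ {F,K,L,W}.
size 0: {}; under {} X still reaches {F,K,L,W,Y} ∋ Y.
size 1: {F}, {K}, {L} …(+1); under {F} X still reaches {K,L,W,Y} ∋ Y.
{L,W}: X⊥Y given {L,W} in G with X→· removed — back-door holds.

X→Y: minimal back-door set {L, W}.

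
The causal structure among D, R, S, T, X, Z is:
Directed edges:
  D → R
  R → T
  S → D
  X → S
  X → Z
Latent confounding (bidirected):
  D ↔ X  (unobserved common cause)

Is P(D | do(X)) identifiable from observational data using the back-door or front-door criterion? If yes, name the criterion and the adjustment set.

P(D|do(X)): frontdoor, adjust for {S}.

desc(X)\{X}={D,R,S,T,Z}; candidates ⊆ {—}.
X↔D: latent back-door arc(s) into X.
size 0: {}; under {} X still reaches {D,R,T} ∋ D.
X↔D cannot be blocked by any observed set — no back-door set.
{S}: (i) intercepts every directed X→D path; (ii) no back-door X→{S}; (iii) {X} blocks every back-door {S}→D. Front-door holds.
P(D|do(X)) = Σ_{S} P(S|X) Σ_{X'} P(D|S,X')P(X').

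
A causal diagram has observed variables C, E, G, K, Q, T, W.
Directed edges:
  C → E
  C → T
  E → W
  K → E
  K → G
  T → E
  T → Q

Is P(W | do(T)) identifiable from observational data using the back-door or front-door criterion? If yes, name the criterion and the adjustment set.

P(W|do(T)): backdoor, adjust for {C}.

desc(T)\{T}={E,Q,W}; candidates ⊆ {C,G,K}.
size 0: {}; under {} T still reaches {C,E,W} ∋ W.
{C}: T⊥W given {C} in G with T→· removed — back-door holds.
P(W|do(T)) = Σ_{C} P(W|T,C)·P(C).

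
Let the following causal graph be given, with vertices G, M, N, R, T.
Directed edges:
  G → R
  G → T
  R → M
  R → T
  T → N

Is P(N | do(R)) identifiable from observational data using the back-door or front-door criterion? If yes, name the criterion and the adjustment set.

P(N|do(R)): backdoor, adjust for {G}.

desc(R)\{R}={M,N,T}; candidates ⊆ {G}.
size 0: {}; under {} R still reaches {G,N,T} ∋ N.
{G}: R⊥N given {G} in G with R→· removed — back-door holds.
P(N|do(R)) = Σ_{G} P(N|R,G)·P(G).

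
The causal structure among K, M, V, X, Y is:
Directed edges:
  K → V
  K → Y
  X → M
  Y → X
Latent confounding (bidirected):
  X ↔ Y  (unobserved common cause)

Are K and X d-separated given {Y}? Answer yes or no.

Bayes-Ball from K | {Y} reaches {M,V,X}.
X ∈ reach(K|{Y}) ⇒ K ⊥̸ X | {Y}.

No — K and X are d-connected given {Y}.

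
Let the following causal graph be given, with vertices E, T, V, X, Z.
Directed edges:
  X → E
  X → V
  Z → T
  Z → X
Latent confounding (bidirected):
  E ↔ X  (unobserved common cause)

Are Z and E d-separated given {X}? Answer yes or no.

Bayes-Ball from Z | {X} reaches {E,T}.
E ∈ reach(Z|{X}) ⇒ Z ⊥̸ E | {X}.

No — Z and E are d-connected given {X}.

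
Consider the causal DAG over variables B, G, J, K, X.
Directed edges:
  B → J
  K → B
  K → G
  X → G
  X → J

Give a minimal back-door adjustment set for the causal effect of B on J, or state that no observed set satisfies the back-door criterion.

B→J: minimal back-door set ∅.

desc(B)\{B}={J}; candidates ⊆ {G,K,X}.
∅: B⊥J given ∅ in G with B→· removed — back-door holds.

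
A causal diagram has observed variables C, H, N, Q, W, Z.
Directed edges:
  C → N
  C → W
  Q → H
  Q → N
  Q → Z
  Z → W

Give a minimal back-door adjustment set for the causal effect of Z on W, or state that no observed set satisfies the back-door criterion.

Z→W: minimal back-door set ∅.

desc(Z)\{Z}={W}; candidates ⊆ {C,H,N,Q}.
∅: Z⊥W given ∅ in G with Z→· removed — back-door holds.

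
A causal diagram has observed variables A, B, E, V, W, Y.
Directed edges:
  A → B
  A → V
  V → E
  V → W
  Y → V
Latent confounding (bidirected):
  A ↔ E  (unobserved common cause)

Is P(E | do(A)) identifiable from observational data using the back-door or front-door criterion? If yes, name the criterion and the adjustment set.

P(E|do(A)): frontdoor, adjust for {V}.

desc(A)\{A}={B,E,V,W}; candidates ⊆ {Y}.
A↔E: latent back-door arc(s) into A.
size 0: {}; under {} A still reaches {E} ∋ E.
size 1: {Y}; under {Y} A still reaches {E} ∋ E.
A↔E cannot be blocked by any observed set — no back-door set.
{V}: (i) intercepts every directed A→E path; (ii) no back-door A→{V}; (iii) {A} blocks every back-door {V}→E. Front-door holds.
P(E|do(A)) = Σ_{V} P(V|A) Σ_{A'} P(E|V,A')P(A').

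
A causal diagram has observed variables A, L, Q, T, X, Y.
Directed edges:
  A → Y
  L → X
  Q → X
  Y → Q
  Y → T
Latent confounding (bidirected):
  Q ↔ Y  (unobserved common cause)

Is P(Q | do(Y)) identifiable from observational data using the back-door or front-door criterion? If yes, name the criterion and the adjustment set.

desc(Y)\{Y}={Q,T,X}; candidates ⊆ {A,L}.
Y↔Q: latent back-door arc(s) into Y.
size 0: {}; under {} Y still reaches {A,Q,X} ∋ Q.
size 1: {A}, {L}; under {A} Y still reaches {Q,X} ∋ Q.
size 2: {A,L}; under {A,L} Y still reaches {Q,X} ∋ Q.
Y↔Q cannot be blocked by any observed set — no back-door set.
No mediator lies on a directed Y→…→Q path.
Neither criterion identifies P(Q|do(Y)) in this graph.

P(Q|do(Y)): not identifiable (no BD/FD set).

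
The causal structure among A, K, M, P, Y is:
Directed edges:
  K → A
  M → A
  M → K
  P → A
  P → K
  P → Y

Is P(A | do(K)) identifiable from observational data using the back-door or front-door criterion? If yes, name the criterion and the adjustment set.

desc(K)\{K}={A}; candidates ⊆ {M,P,Y}.
size 0: {}; under {} K still reaches {A,M,P,Y} ∋ A.
size 1: {M}, {P}, {Y}; under {M} K still reaches {A,P,Y} ∋ A.
{M,P}: K⊥A given {M,P} in G with K→· removed — back-door holds.
P(A|do(K)) = Σ_{M,P} P(A|K,M,P)·P(M,P).

P(A|do(K)): backdoor, adjust for {M, P}.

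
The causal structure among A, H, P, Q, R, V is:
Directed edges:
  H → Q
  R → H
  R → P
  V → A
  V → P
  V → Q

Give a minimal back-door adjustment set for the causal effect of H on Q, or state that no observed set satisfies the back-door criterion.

desc(H)\{H}={Q}; candidates ⊆ {A,P,R,V}.
∅: H⊥Q given ∅ in G with H→· removed — back-door holds.

H→Q: minimal back-door set ∅.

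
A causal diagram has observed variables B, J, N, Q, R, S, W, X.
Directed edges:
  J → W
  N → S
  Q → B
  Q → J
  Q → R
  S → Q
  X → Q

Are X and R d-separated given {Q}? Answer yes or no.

Yes — X ⊥ R | {Q}.

Bayes-Ball from X | {Q} reaches {N,S}.
R ∉ reach(X|{Q}) ⇒ X ⊥ R | {Q}.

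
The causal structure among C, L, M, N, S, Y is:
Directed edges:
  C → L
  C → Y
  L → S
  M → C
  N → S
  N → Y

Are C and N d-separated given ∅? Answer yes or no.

Bayes-Ball from C | ∅ reaches {L,M,S,Y}.
N ∉ reach(C|∅) ⇒ C ⊥ N | ∅.

Yes — C ⊥ N | ∅.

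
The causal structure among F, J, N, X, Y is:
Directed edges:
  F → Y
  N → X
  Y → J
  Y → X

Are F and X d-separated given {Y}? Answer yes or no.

Bayes-Ball from F | {Y} reaches ∅.
X ∉ reach(F|{Y}) ⇒ F ⊥ X | {Y}.

Yes — F ⊥ X | {Y}.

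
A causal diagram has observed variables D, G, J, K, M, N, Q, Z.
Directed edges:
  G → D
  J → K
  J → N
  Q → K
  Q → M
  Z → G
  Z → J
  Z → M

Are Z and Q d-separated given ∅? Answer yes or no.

Yes — Z ⊥ Q | ∅.

Bayes-Ball from Z | ∅ reaches {D,G,J,K,M,N}.
Q ∉ reach(Z|∅) ⇒ Z ⊥ Q | ∅.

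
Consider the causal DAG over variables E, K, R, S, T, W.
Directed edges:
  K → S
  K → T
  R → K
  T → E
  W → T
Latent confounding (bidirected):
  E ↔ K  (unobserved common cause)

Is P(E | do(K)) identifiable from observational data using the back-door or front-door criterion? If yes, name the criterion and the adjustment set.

P(E|do(K)): frontdoor, adjust for {T}.

desc(K)\{K}={E,S,T}; candidates ⊆ {R,W}.
K↔E: latent back-door arc(s) into K.
size 0: {}; under {} K still reaches {E,R} ∋ E.
size 1: {R}, {W}; under {R} K still reaches {E} ∋ E.
size 2: {R,W}; under {R,W} K still reaches {E} ∋ E.
K↔E cannot be blocked by any observed set — no back-door set.
{T}: (i) intercepts every directed K→E path; (ii) no back-door K→{T}; (iii) {K} blocks every back-door {T}→E. Front-door holds.
P(E|do(K)) = Σ_{T} P(T|K) Σ_{K'} P(E|T,K')P(K').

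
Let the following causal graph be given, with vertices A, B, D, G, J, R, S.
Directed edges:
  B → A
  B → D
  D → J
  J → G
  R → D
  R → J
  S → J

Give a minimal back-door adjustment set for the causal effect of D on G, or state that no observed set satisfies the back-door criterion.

desc(D)\{D}={G,J}; candidates ⊆ {A,B,R,S}.
size 0: {}; under {} D still reaches {A,B,G,J,R} ∋ G.
{R}: D⊥G given {R} in G with D→· removed — back-door holds.

D→G: minimal back-door set {R}.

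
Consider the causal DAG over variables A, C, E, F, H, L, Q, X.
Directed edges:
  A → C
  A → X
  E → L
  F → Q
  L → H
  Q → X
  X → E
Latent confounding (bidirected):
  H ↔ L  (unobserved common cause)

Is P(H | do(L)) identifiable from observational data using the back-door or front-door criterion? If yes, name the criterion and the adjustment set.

P(H|do(L)): not identifiable (no BD/FD set).

desc(L)\{L}={H}; candidates ⊆ {A,C,E,F,Q,X}.
L↔H: latent back-door arc(s) into L.
size 0: {}; under {} L still reaches {A,C,E,F,H,Q,X} ∋ H.
size 1: {A}, {C}, {E} …(+3); under {A} L still reaches {E,F,H,Q,X} ∋ H.
size 2: {A,C}, {A,E}, {A,F} …(+12); under {A,C} L still reaches {E,F,H,Q,X} ∋ H.
L↔H cannot be blocked by any observed set — no back-door set.
No mediator lies on a directed L→…→H path.
Neither criterion identifies P(H|do(L)) in this graph.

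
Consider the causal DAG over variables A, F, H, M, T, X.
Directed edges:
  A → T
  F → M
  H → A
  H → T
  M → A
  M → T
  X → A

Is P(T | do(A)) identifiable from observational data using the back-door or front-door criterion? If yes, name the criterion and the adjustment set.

P(T|do(A)): backdoor, adjust for {H, M}.

desc(A)\{A}={T}; candidates ⊆ {F,H,M,X}.
size 0: {}; under {} A still reaches {F,H,M,T,X} ∋ T.
size 1: {F}, {H}, {M} …(+1); under {F} A still reaches {H,M,T,X} ∋ T.
{H,M}: A⊥T given {H,M} in G with A→· removed — back-door holds.
P(T|do(A)) = Σ_{H,M} P(T|A,H,M)·P(H,M).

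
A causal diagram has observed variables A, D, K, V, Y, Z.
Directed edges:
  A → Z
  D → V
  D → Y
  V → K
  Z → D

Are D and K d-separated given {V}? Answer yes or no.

Yes — D ⊥ K | {V}.

Bayes-Ball from D | {V} reaches {A,Y,Z}.
K ∉ reach(D|{V}) ⇒ D ⊥ K | {V}.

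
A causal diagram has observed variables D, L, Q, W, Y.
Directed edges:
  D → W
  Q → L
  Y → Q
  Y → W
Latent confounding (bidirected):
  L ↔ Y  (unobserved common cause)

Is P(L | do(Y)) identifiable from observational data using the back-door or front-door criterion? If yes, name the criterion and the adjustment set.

P(L|do(Y)): frontdoor, adjust for {Q}.

desc(Y)\{Y}={L,Q,W}; candidates ⊆ {D}.
Y↔L: latent back-door arc(s) into Y.
size 0: {}; under {} Y still reaches {L} ∋ L.
size 1: {D}; under {D} Y still reaches {L} ∋ L.
Y↔L cannot be blocked by any observed set — no back-door set.
{Q}: (i) intercepts every directed Y→L path; (ii) no back-door Y→{Q}; (iii) {Y} blocks every back-door {Q}→L. Front-door holds.
P(L|do(Y)) = Σ_{Q} P(Q|Y) Σ_{Y'} P(L|Q,Y')P(Y').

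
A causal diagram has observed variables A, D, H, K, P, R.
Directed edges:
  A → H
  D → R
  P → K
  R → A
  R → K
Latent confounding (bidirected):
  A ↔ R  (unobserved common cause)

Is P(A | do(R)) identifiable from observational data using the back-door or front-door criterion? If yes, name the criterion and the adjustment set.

desc(R)\{R}={A,H,K}; candidates ⊆ {D,P}.
R↔A: latent back-door arc(s) into R.
size 0: {}; under {} R still reaches {A,D,H} ∋ A.
size 1: {D}, {P}; under {D} R still reaches {A,H} ∋ A.
size 2: {D,P}; under {D,P} R still reaches {A,H} ∋ A.
R↔A cannot be blocked by any observed set — no back-door set.
No mediator lies on a directed R→…→A path.
Neither criterion identifies P(A|do(R)) in this graph.

P(A|do(R)): not identifiable (no BD/FD set).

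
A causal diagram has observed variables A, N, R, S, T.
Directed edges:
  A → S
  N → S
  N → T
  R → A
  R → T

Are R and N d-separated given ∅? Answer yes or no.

Bayes-Ball from R | ∅ reaches {A,S,T}.
N ∉ reach(R|∅) ⇒ R ⊥ N | ∅.

Yes — R ⊥ N | ∅.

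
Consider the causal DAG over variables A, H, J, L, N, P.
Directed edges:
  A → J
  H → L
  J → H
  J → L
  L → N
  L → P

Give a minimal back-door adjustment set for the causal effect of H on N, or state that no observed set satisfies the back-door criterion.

H→N: minimal back-door set {J}.

desc(H)\{H}={L,N,P}; candidates ⊆ {A,J}.
size 0: {}; under {} H still reaches {A,J,L,N,P} ∋ N.
{J}: H⊥N given {J} in G with H→· removed — back-door holds.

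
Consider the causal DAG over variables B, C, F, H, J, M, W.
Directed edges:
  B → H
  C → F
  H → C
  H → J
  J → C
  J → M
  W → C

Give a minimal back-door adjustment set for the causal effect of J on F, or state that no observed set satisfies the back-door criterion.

J→F: minimal back-door set {H}.

desc(J)\{J}={C,F,M}; candidates ⊆ {B,H,W}.
size 0: {}; under {} J still reaches {B,C,F,H} ∋ F.
{H}: J⊥F given {H} in G with J→· removed — back-door holds.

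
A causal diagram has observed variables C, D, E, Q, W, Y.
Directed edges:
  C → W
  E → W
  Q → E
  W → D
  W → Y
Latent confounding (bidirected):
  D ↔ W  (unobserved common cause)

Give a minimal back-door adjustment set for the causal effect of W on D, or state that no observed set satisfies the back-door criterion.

desc(W)\{W}={D,Y}; candidates ⊆ {C,E,Q}.
W↔D: latent back-door arc(s) into W.
size 0: {}; under {} W still reaches {C,D,E,Q} ∋ D.
size 1: {C}, {E}, {Q}; under {C} W still reaches {D,E,Q} ∋ D.
size 2: {C,E}, {C,Q}, {E,Q}; under {C,E} W still reaches {D} ∋ D.
W↔D cannot be blocked by any observed set — no back-door set.

W→D: no observed back-door set.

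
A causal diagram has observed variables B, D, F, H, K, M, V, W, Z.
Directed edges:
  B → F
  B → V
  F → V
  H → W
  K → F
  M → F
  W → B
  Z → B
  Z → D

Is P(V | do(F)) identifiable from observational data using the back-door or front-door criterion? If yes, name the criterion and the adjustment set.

P(V|do(F)): backdoor, adjust for {B}.

desc(F)\{F}={V}; candidates ⊆ {B,D,H,K,M,W,Z}.
size 0: {}; under {} F still reaches {B,D,H,K,M,V,W,Z} ∋ V.
{B}: F⊥V given {B} in G with F→· removed — back-door holds.
P(V|do(F)) = Σ_{B} P(V|F,B)·P(B).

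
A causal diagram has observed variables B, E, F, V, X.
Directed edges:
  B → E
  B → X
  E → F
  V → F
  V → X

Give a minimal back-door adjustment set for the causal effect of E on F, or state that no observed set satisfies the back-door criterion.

E→F: minimal back-door set ∅.

desc(E)\{E}={F}; candidates ⊆ {B,V,X}.
∅: E⊥F given ∅ in G with E→· removed — back-door holds.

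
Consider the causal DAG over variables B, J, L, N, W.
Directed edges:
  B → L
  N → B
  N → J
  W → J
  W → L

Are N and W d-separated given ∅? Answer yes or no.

Yes — N ⊥ W | ∅.

Bayes-Ball from N | ∅ reaches {B,J,L}.
W ∉ reach(N|∅) ⇒ N ⊥ W | ∅.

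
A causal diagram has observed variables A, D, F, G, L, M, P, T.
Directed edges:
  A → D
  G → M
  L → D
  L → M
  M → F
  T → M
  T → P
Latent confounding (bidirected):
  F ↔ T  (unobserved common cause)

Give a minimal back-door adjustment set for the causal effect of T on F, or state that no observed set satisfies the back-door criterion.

desc(T)\{T}={F,M,P}; candidates ⊆ {A,D,G,L}.
T↔F: latent back-door arc(s) into T.
size 0: {}; under {} T still reaches {F} ∋ F.
size 1: {A}, {D}, {G} …(+1); under {A} T still reaches {F} ∋ F.
size 2: {A,D}, {A,G}, {A,L} …(+3); under {A,D} T still reaches {F} ∋ F.
T↔F cannot be blocked by any observed set — no back-door set.

T→F: no observed back-door set.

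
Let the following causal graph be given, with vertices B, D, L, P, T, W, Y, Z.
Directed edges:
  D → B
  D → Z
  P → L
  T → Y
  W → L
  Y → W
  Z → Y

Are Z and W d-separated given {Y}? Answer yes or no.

Bayes-Ball from Z | {Y} reaches {B,D,T}.
W ∉ reach(Z|{Y}) ⇒ Z ⊥ W | {Y}.

Yes — Z ⊥ W | {Y}.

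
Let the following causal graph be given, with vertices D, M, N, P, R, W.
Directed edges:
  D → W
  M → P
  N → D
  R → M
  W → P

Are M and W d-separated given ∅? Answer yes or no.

Bayes-Ball from M | ∅ reaches {P,R}.
W ∉ reach(M|∅) ⇒ M ⊥ W | ∅.

Yes — M ⊥ W | ∅.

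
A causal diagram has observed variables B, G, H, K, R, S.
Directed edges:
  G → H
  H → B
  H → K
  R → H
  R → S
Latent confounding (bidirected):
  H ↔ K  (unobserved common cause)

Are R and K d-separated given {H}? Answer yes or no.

Bayes-Ball from R | {H} reaches {G,K,S}.
K ∈ reach(R|{H}) ⇒ R ⊥̸ K | {H}.

No — R and K are d-connected given {H}.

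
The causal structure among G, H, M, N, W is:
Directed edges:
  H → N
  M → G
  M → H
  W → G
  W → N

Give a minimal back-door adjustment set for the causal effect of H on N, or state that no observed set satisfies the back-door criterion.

desc(H)\{H}={N}; candidates ⊆ {G,M,W}.
∅: H⊥N given ∅ in G with H→· removed — back-door holds.

H→N: minimal back-door set ∅.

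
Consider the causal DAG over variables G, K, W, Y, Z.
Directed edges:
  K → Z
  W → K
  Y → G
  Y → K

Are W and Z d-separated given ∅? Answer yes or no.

Bayes-Ball from W | ∅ reaches {K,Z}.
Z ∈ reach(W|∅) ⇒ W ⊥̸ Z | ∅.

No — W and Z are d-connected given ∅.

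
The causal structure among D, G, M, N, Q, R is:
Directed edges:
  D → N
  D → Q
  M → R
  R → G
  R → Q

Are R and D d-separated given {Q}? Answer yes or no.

No — R and D are d-connected given {Q}.

Bayes-Ball from R | {Q} reaches {D,G,M,N}.
D ∈ reach(R|{Q}) ⇒ R ⊥̸ D | {Q}.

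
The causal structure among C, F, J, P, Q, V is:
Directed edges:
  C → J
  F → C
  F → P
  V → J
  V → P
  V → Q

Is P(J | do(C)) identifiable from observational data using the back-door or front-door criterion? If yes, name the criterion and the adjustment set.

P(J|do(C)): backdoor, adjust for ∅.

desc(C)\{C}={J}; candidates ⊆ {F,P,Q,V}.
∅: C⊥J given ∅ in G with C→· removed — back-door holds.
P(J|do(C)) = P(J|C) — no adjustment needed.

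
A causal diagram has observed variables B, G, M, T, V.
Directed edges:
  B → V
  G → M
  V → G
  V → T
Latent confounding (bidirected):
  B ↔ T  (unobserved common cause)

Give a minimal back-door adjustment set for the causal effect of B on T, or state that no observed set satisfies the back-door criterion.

B→T: no observed back-door set.

desc(B)\{B}={G,M,T,V}; candidates ⊆ {—}.
B↔T: latent back-door arc(s) into B.
size 0: {}; under {} B still reaches {T} ∋ T.
B↔T cannot be blocked by any observed set — no back-door set.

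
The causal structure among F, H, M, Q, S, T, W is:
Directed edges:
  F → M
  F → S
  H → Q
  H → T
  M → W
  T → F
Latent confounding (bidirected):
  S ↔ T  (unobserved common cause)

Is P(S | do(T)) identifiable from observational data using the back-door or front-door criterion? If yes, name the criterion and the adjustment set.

desc(T)\{T}={F,M,S,W}; candidates ⊆ {H,Q}.
T↔S: latent back-door arc(s) into T.
size 0: {}; under {} T still reaches {H,Q,S} ∋ S.
size 1: {H}, {Q}; under {H} T still reaches {S} ∋ S.
size 2: {H,Q}; under {H,Q} T still reaches {S} ∋ S.
T↔S cannot be blocked by any observed set — no back-door set.
{F}: (i) intercepts every directed T→S path; (ii) no back-door T→{F}; (iii) {T} blocks every back-door {F}→S. Front-door holds.
P(S|do(T)) = Σ_{F} P(F|T) Σ_{T'} P(S|F,T')P(T').

P(S|do(T)): frontdoor, adjust for {F}.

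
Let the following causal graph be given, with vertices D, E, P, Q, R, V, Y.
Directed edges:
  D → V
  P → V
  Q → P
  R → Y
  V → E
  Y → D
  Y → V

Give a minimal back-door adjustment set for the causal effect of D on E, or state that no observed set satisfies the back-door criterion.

desc(D)\{D}={E,V}; candidates ⊆ {P,Q,R,Y}.
size 0: {}; under {} D still reaches {E,R,V,Y} ∋ E.
{Y}: D⊥E given {Y} in G with D→· removed — back-door holds.

D→E: minimal back-door set {Y}.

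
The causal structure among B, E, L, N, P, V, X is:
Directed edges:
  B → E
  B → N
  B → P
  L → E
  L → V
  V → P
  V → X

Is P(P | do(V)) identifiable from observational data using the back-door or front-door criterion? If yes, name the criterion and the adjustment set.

desc(V)\{V}={P,X}; candidates ⊆ {B,E,L,N}.
∅: V⊥P given ∅ in G with V→· removed — back-door holds.
P(P|do(V)) = P(P|V) — no adjustment needed.

P(P|do(V)): backdoor, adjust for ∅.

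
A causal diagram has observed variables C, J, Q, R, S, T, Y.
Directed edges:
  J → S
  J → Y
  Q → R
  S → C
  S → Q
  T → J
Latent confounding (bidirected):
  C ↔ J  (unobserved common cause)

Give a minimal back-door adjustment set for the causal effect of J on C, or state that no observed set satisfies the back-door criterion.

J→C: no observed back-door set.

desc(J)\{J}={C,Q,R,S,Y}; candidates ⊆ {T}.
J↔C: latent back-door arc(s) into J.
size 0: {}; under {} J still reaches {C,T} ∋ C.
size 1: {T}; under {T} J still reaches {C} ∋ C.
J↔C cannot be blocked by any observed set — no back-door set.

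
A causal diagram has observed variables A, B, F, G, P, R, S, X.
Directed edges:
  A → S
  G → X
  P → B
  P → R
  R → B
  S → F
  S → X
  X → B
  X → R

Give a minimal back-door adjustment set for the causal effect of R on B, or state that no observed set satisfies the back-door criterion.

R→B: minimal back-door set {P, X}.

desc(R)\{R}={B}; candidates ⊆ {A,F,G,P,S,X}.
size 0: {}; under {} R still reaches {A,B,F,G,P,S,X} ∋ B.
size 1: {A}, {F}, {G} …(+3); under {A} R still reaches {B,F,G,P,S,X} ∋ B.
{P,X}: R⊥B given {P,X} in G with R→· removed — back-door holds.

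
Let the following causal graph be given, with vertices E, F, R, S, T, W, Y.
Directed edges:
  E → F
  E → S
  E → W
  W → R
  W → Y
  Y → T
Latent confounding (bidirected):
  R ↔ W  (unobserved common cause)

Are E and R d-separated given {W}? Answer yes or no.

Bayes-Ball from E | {W} reaches {F,R,S}.
R ∈ reach(E|{W}) ⇒ E ⊥̸ R | {W}.

No — E and R are d-connected given {W}.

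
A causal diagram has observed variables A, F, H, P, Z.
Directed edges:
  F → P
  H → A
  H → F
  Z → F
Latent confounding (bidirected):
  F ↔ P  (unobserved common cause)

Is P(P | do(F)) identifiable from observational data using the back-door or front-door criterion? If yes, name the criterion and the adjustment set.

desc(F)\{F}={P}; candidates ⊆ {A,H,Z}.
F↔P: latent back-door arc(s) into F.
size 0: {}; under {} F still reaches {A,H,P,Z} ∋ P.
size 1: {A}, {H}, {Z}; under {A} F still reaches {H,P,Z} ∋ P.
size 2: {A,H}, {A,Z}, {H,Z}; under {A,H} F still reaches {P,Z} ∋ P.
F↔P cannot be blocked by any observed set — no back-door set.
No mediator lies on a directed F→…→P path.
Neither criterion identifies P(P|do(F)) in this graph.

P(P|do(F)): not identifiable (no BD/FD set).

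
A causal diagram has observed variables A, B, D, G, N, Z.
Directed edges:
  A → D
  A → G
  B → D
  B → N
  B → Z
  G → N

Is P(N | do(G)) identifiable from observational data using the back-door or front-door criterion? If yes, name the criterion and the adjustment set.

desc(G)\{G}={N}; candidates ⊆ {A,B,D,Z}.
∅: G⊥N given ∅ in G with G→· removed — back-door holds.
P(N|do(G)) = P(N|G) — no adjustment needed.

P(N|do(G)): backdoor, adjust for ∅.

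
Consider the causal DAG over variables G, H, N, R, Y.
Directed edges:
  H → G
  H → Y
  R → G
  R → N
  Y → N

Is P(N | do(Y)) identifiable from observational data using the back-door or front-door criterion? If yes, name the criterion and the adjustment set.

desc(Y)\{Y}={N}; candidates ⊆ {G,H,R}.
∅: Y⊥N given ∅ in G with Y→· removed — back-door holds.
P(N|do(Y)) = P(N|Y) — no adjustment needed.

P(N|do(Y)): backdoor, adjust for ∅.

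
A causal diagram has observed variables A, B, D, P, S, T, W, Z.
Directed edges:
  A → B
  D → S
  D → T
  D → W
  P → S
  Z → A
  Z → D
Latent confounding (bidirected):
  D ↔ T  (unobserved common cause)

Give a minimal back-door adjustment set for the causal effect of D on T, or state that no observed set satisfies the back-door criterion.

desc(D)\{D}={S,T,W}; candidates ⊆ {A,B,P,Z}.
D↔T: latent back-door arc(s) into D.
size 0: {}; under {} D still reaches {A,B,T,Z} ∋ T.
size 1: {A}, {B}, {P} …(+1); under {A} D still reaches {T,Z} ∋ T.
size 2: {A,B}, {A,P}, {A,Z} …(+3); under {A,B} D still reaches {T,Z} ∋ T.
D↔T cannot be blocked by any observed set — no back-door set.

D→T: no observed back-door set.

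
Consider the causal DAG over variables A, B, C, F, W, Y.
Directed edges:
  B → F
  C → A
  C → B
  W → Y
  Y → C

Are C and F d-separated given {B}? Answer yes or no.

Yes — C ⊥ F | {B}.

Bayes-Ball from C | {B} reaches {A,W,Y}.
F ∉ reach(C|{B}) ⇒ C ⊥ F | {B}.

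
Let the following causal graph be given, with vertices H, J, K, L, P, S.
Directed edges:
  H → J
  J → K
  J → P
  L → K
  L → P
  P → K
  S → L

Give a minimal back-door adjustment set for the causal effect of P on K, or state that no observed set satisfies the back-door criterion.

desc(P)\{P}={K}; candidates ⊆ {H,J,L,S}.
size 0: {}; under {} P still reaches {H,J,K,L,S} ∋ K.
size 1: {H}, {J}, {L} …(+1); under {H} P still reaches {J,K,L,S} ∋ K.
{J,L}: P⊥K given {J,L} in G with P→· removed — back-door holds.

P→K: minimal back-door set {J, L}.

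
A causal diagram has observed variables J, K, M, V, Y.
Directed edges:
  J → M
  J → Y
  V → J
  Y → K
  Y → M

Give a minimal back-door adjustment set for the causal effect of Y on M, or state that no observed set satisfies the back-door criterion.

Y→M: minimal back-door set {J}.

desc(Y)\{Y}={K,M}; candidates ⊆ {J,V}.
size 0: {}; under {} Y still reaches {J,M,V} ∋ M.
{J}: Y⊥M given {J} in G with Y→· removed — back-door holds.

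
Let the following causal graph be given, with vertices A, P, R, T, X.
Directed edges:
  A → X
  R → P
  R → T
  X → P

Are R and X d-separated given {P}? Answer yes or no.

Bayes-Ball from R | {P} reaches {A,T,X}.
X ∈ reach(R|{P}) ⇒ R ⊥̸ X | {P}.

No — R and X are d-connected given {P}.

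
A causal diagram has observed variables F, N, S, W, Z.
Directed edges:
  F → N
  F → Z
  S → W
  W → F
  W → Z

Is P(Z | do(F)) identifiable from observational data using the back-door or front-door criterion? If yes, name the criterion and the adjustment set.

desc(F)\{F}={N,Z}; candidates ⊆ {S,W}.
size 0: {}; under {} F still reaches {S,W,Z} ∋ Z.
{W}: F⊥Z given {W} in G with F→· removed — back-door holds.
P(Z|do(F)) = Σ_{W} P(Z|F,W)·P(W).

P(Z|do(F)): backdoor, adjust for {W}.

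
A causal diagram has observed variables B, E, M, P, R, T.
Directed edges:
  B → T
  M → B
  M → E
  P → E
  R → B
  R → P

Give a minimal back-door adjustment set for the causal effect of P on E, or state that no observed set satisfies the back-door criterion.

P→E: minimal back-door set ∅.

desc(P)\{P}={E}; candidates ⊆ {B,M,R,T}.
∅: P⊥E given ∅ in G with P→· removed — back-door holds.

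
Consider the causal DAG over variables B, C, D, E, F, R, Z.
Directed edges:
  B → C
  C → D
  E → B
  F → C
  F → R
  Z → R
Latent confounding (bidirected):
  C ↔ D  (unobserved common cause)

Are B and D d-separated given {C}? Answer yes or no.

Bayes-Ball from B | {C} reaches {D,E,F,R}.
D ∈ reach(B|{C}) ⇒ B ⊥̸ D | {C}.

No — B and D are d-connected given {C}.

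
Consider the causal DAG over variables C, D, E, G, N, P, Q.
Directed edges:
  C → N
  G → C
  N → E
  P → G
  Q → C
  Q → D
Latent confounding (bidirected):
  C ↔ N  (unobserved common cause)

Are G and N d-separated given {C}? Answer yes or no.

Bayes-Ball from G | {C} reaches {D,E,N,P,Q}.
N ∈ reach(G|{C}) ⇒ G ⊥̸ N | {C}.

No — G and N are d-connected given {C}.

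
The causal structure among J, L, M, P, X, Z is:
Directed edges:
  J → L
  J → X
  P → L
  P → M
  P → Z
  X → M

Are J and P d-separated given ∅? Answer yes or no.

Bayes-Ball from J | ∅ reaches {L,M,X}.
P ∉ reach(J|∅) ⇒ J ⊥ P | ∅.

Yes — J ⊥ P | ∅.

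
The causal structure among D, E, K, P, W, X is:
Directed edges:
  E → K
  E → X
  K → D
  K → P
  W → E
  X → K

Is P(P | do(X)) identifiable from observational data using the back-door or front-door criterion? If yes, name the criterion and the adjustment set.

desc(X)\{X}={D,K,P}; candidates ⊆ {E,W}.
size 0: {}; under {} X still reaches {D,E,K,P,W} ∋ P.
{E}: X⊥P given {E} in G with X→· removed — back-door holds.
P(P|do(X)) = Σ_{E} P(P|X,E)·P(E).

P(P|do(X)): backdoor, adjust for {E}.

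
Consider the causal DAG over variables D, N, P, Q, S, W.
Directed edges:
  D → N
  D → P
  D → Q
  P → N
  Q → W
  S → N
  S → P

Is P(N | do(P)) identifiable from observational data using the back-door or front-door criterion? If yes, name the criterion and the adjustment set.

desc(P)\{P}={N}; candidates ⊆ {D,Q,S,W}.
size 0: {}; under {} P still reaches {D,N,Q,S,W} ∋ N.
size 1: {D}, {Q}, {S} …(+1); under {D} P still reaches {N,S} ∋ N.
{D,S}: P⊥N given {D,S} in G with P→· removed — back-door holds.
P(N|do(P)) = Σ_{D,S} P(N|P,D,S)·P(D,S).

P(N|do(P)): backdoor, adjust for {D, S}.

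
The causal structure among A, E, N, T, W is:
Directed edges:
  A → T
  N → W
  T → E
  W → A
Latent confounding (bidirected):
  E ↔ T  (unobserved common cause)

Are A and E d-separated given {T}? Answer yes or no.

No — A and E are d-connected given {T}.

Bayes-Ball from A | {T} reaches {E,N,W}.
E ∈ reach(A|{T}) ⇒ A ⊥̸ E | {T}.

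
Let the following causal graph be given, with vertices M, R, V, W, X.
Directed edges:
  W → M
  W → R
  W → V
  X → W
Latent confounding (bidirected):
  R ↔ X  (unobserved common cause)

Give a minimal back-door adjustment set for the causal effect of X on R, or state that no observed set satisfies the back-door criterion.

desc(X)\{X}={M,R,V,W}; candidates ⊆ {—}.
X↔R: latent back-door arc(s) into X.
size 0: {}; under {} X still reaches {R} ∋ R.
X↔R cannot be blocked by any observed set — no back-door set.

X→R: no observed back-door set.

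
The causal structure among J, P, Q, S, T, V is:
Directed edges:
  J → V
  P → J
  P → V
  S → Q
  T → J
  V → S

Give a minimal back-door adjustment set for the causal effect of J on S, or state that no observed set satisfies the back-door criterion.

desc(J)\{J}={Q,S,V}; candidates ⊆ {P,T}.
size 0: {}; under {} J still reaches {P,Q,S,T,V} ∋ S.
{P}: J⊥S given {P} in G with J→· removed — back-door holds.

J→S: minimal back-door set {P}.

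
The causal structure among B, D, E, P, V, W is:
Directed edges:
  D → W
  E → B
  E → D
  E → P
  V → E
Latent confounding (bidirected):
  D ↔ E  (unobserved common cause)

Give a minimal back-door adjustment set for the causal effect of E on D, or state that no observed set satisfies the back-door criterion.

E→D: no observed back-door set.

desc(E)\{E}={B,D,P,W}; candidates ⊆ {V}.
E↔D: latent back-door arc(s) into E.
size 0: {}; under {} E still reaches {D,V,W} ∋ D.
size 1: {V}; under {V} E still reaches {D,W} ∋ D.
E↔D cannot be blocked by any observed set — no back-door set.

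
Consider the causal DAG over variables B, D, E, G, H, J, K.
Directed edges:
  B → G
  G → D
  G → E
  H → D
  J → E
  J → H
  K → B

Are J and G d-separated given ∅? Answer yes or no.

Bayes-Ball from J | ∅ reaches {D,E,H}.
G ∉ reach(J|∅) ⇒ J ⊥ G | ∅.

Yes — J ⊥ G | ∅.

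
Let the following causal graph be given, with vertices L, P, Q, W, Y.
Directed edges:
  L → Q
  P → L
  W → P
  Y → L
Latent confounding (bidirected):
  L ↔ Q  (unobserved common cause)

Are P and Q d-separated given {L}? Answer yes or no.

No — P and Q are d-connected given {L}.

Bayes-Ball from P | {L} reaches {Q,W,Y}.
Q ∈ reach(P|{L}) ⇒ P ⊥̸ Q | {L}.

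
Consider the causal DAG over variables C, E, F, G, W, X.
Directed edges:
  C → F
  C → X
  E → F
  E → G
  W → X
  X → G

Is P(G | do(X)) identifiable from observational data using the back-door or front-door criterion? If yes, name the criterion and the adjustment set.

P(G|do(X)): backdoor, adjust for ∅.

desc(X)\{X}={G}; candidates ⊆ {C,E,F,W}.
∅: X⊥G given ∅ in G with X→· removed — back-door holds.
P(G|do(X)) = P(G|X) — no adjustment needed.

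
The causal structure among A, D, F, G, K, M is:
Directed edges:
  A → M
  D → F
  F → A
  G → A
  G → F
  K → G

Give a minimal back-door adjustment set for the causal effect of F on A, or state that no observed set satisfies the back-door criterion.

desc(F)\{F}={A,M}; candidates ⊆ {D,G,K}.
size 0: {}; under {} F still reaches {A,D,G,K,M} ∋ A.
{G}: F⊥A given {G} in G with F→· removed — back-door holds.

F→A: minimal back-door set {G}.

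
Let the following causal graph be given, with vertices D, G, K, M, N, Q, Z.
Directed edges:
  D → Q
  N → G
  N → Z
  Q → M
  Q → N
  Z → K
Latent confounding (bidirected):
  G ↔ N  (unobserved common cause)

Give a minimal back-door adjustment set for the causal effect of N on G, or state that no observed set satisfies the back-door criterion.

N→G: no observed back-door set.

desc(N)\{N}={G,K,Z}; candidates ⊆ {D,M,Q}.
N↔G: latent back-door arc(s) into N.
size 0: {}; under {} N still reaches {D,G,M,Q} ∋ G.
size 1: {D}, {M}, {Q}; under {D} N still reaches {G,M,Q} ∋ G.
size 2: {D,M}, {D,Q}, {M,Q}; under {D,M} N still reaches {G,Q} ∋ G.
N↔G cannot be blocked by any observed set — no back-door set.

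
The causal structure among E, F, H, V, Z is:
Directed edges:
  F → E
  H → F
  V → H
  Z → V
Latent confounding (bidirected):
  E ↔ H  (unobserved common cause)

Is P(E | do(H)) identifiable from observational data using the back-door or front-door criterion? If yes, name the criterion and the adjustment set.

desc(H)\{H}={E,F}; candidates ⊆ {V,Z}.
H↔E: latent back-door arc(s) into H.
size 0: {}; under {} H still reaches {E,V,Z} ∋ E.
size 1: {V}, {Z}; under {V} H still reaches {E} ∋ E.
size 2: {V,Z}; under {V,Z} H still reaches {E} ∋ E.
H↔E cannot be blocked by any observed set — no back-door set.
{F}: (i) intercepts every directed H→E path; (ii) no back-door H→{F}; (iii) {H} blocks every back-door {F}→E. Front-door holds.
P(E|do(H)) = Σ_{F} P(F|H) Σ_{H'} P(E|F,H')P(H').

P(E|do(H)): frontdoor, adjust for {F}.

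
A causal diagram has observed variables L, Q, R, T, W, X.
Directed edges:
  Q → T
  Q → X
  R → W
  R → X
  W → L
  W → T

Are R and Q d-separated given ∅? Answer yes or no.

Bayes-Ball from R | ∅ reaches {L,T,W,X}.
Q ∉ reach(R|∅) ⇒ R ⊥ Q | ∅.

Yes — R ⊥ Q | ∅.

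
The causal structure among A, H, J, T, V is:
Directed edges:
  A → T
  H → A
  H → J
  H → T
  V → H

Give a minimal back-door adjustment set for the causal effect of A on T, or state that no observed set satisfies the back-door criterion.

desc(A)\{A}={T}; candidates ⊆ {H,J,V}.
size 0: {}; under {} A still reaches {H,J,T,V} ∋ T.
{H}: A⊥T given {H} in G with A→· removed — back-door holds.

A→T: minimal back-door set {H}.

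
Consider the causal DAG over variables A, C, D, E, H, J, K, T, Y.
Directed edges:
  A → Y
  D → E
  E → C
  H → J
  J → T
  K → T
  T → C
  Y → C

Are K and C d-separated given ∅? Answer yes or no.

No — K and C are d-connected given ∅.

Bayes-Ball from K | ∅ reaches {C,T}.
C ∈ reach(K|∅) ⇒ K ⊥̸ C | ∅.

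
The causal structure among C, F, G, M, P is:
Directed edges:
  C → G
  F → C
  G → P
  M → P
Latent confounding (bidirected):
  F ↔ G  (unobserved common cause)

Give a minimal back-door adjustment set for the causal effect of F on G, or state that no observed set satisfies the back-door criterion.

F→G: no observed back-door set.

desc(F)\{F}={C,G,P}; candidates ⊆ {M}.
F↔G: latent back-door arc(s) into F.
size 0: {}; under {} F still reaches {G,P} ∋ G.
size 1: {M}; under {M} F still reaches {G,P} ∋ G.
F↔G cannot be blocked by any observed set — no back-door set.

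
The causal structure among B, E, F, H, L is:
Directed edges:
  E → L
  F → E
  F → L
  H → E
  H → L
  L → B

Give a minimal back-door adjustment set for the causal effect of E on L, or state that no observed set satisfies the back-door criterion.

E→L: minimal back-door set {F, H}.

desc(E)\{E}={B,L}; candidates ⊆ {F,H}.
size 0: {}; under {} E still reaches {B,F,H,L} ∋ L.
size 1: {F}, {H}; under {F} E still reaches {B,H,L} ∋ L.
{F,H}: E⊥L given {F,H} in G with E→· removed — back-door holds.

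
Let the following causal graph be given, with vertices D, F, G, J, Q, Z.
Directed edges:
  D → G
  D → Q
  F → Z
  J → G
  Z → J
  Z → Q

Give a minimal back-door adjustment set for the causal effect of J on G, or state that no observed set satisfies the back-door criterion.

desc(J)\{J}={G}; candidates ⊆ {D,F,Q,Z}.
∅: J⊥G given ∅ in G with J→· removed — back-door holds.

J→G: minimal back-door set ∅.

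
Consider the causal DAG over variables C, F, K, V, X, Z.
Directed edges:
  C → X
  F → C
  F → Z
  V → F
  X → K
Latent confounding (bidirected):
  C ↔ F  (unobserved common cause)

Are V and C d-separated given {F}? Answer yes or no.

Bayes-Ball from V | {F} reaches {C,K,X}.
C ∈ reach(V|{F}) ⇒ V ⊥̸ C | {F}.

No — V and C are d-connected given {F}.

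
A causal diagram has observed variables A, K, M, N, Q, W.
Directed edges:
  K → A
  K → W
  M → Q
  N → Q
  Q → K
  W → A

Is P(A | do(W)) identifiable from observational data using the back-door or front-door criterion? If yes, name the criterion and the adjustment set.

desc(W)\{W}={A}; candidates ⊆ {K,M,N,Q}.
size 0: {}; under {} W still reaches {A,K,M,N,Q} ∋ A.
{K}: W⊥A given {K} in G with W→· removed — back-door holds.
P(A|do(W)) = Σ_{K} P(A|W,K)·P(K).

P(A|do(W)): backdoor, adjust for {K}.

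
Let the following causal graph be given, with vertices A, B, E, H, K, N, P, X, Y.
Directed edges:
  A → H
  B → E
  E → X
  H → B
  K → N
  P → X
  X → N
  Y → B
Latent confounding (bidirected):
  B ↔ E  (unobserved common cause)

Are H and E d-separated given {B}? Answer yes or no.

Bayes-Ball from H | {B} reaches {A,E,N,X,Y}.
E ∈ reach(H|{B}) ⇒ H ⊥̸ E | {B}.

No — H and E are d-connected given {B}.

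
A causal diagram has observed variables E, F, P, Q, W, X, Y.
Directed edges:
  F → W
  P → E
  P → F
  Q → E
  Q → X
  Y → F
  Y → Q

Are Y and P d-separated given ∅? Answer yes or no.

Yes — Y ⊥ P | ∅.

Bayes-Ball from Y | ∅ reaches {E,F,Q,W,X}.
P ∉ reach(Y|∅) ⇒ Y ⊥ P | ∅.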